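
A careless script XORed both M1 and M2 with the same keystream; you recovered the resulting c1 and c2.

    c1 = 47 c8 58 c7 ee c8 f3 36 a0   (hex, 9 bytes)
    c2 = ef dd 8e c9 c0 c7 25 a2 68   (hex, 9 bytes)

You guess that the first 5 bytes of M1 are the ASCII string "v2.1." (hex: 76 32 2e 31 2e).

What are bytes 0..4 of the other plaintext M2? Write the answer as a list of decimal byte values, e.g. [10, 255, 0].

[222, 39, 248, 63, 0]

First, c1 ⊕ c2 = (M1 ⊕ K) ⊕ (M2 ⊕ K) = M1 ⊕ M2, so the key drops out. Then M2 = (M1 ⊕ M2) ⊕ M1 over the first 5 bytes.
byte 0: (47 xor ef) xor 76 = a8 xor 76 = de
byte 1: (c8 xor dd) xor 32 = 15 xor 32 = 27
byte 2: (58 xor 8e) xor 2e = d6 xor 2e = f8
byte 3: (c7 xor c9) xor 31 = 0e xor 31 = 3f
byte 4: (ee xor c0) xor 2e = 2e xor 2e = 00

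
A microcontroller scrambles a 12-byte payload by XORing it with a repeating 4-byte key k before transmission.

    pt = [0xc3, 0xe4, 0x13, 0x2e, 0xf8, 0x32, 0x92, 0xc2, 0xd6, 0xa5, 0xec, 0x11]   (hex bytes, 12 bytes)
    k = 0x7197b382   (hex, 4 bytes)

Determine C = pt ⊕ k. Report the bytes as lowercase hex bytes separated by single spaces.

b2 73 a0 ac 89 a5 21 40 a7 32 5f 93

The 4-byte key repeats, so the effective keystream is 71 97 b3 82 71 97 b3 82 71 97 b3 82.
byte 0: c3 xor 71 = b2
byte 1: e4 xor 97 = 73
byte 2: 13 xor b3 = a0
byte 3: 2e xor 82 = ac
byte 4: f8 xor 71 = 89
byte 5: 32 xor 97 = a5
byte 6: 92 xor b3 = 21
byte 7: c2 xor 82 = 40
byte 8: d6 xor 71 = a7
byte 9: a5 xor 97 = 32
byte 10: ec xor b3 = 5f
byte 11: 11 xor 82 = 93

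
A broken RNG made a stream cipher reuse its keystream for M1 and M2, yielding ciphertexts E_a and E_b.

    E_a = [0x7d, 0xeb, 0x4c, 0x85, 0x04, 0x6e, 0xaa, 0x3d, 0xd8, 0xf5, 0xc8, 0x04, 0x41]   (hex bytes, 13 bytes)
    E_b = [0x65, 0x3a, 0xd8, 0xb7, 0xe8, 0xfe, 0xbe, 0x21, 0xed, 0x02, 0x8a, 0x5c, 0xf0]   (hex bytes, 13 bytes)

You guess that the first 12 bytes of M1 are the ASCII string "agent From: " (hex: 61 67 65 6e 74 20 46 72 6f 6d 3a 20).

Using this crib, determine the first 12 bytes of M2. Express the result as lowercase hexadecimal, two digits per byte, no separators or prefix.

79b6f15c98b0526e5a9a7878

First, E_a ⊕ E_b = (M1 ⊕ K) ⊕ (M2 ⊕ K) = M1 ⊕ M2, so the key drops out. Then M2 = (M1 ⊕ M2) ⊕ M1 over the first 12 bytes.
byte 0: (7d ⊕ 65) ⊕ 61 = 18 ⊕ 61 = 79
byte 1: (eb ⊕ 3a) ⊕ 67 = d1 ⊕ 67 = b6
byte 2: (4c ⊕ d8) ⊕ 65 = 94 ⊕ 65 = f1
byte 3: (85 ⊕ b7) ⊕ 6e = 32 ⊕ 6e = 5c
byte 4: (04 ⊕ e8) ⊕ 74 = ec ⊕ 74 = 98
byte 5: (6e ⊕ fe) ⊕ 20 = 90 ⊕ 20 = b0
byte 6: (aa ⊕ be) ⊕ 46 = 14 ⊕ 46 = 52
byte 7: (3d ⊕ 21) ⊕ 72 = 1c ⊕ 72 = 6e
byte 8: (d8 ⊕ ed) ⊕ 6f = 35 ⊕ 6f = 5a
byte 9: (f5 ⊕ 02) ⊕ 6d = f7 ⊕ 6d = 9a
byte 10: (c8 ⊕ 8a) ⊕ 3a = 42 ⊕ 3a = 78
byte 11: (04 ⊕ 5c) ⊕ 20 = 58 ⊕ 20 = 78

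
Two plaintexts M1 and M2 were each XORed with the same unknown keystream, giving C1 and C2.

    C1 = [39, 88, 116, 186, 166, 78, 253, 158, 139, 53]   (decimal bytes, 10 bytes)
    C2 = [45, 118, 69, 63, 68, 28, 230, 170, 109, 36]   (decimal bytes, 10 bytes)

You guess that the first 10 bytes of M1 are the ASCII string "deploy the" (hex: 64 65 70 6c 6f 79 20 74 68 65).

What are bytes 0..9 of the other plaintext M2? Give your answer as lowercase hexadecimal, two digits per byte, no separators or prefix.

First, C1 ⊕ C2 = (M1 ⊕ K) ⊕ (M2 ⊕ K) = M1 ⊕ M2, so the key drops out. Then M2 = (M1 ⊕ M2) ⊕ M1 over the first 10 bytes.
byte 0: (27 xor 2d) xor 64 = 0a xor 64 = 6e
byte 1: (58 xor 76) xor 65 = 2e xor 65 = 4b
byte 2: (74 xor 45) xor 70 = 31 xor 70 = 41
byte 3: (ba xor 3f) xor 6c = 85 xor 6c = e9
byte 4: (a6 xor 44) xor 6f = e2 xor 6f = 8d
byte 5: (4e xor 1c) xor 79 = 52 xor 79 = 2b
byte 6: (fd xor e6) xor 20 = 1b xor 20 = 3b
byte 7: (9e xor aa) xor 74 = 34 xor 74 = 40
byte 8: (8b xor 6d) xor 68 = e6 xor 68 = 8e
byte 9: (35 xor 24) xor 65 = 11 xor 65 = 74

6e4b41e98d2b3b408e74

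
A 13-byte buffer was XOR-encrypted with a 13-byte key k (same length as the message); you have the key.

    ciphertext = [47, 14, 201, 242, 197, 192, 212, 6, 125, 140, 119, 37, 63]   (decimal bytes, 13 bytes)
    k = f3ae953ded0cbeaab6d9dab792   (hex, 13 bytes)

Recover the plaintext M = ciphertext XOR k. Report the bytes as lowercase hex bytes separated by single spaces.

XOR is its own inverse, so applying the key byte-wise gives the result directly.
byte 0: 2f ⊕ f3 = dc
byte 1: 0e ⊕ ae = a0
byte 2: c9 ⊕ 95 = 5c
byte 3: f2 ⊕ 3d = cf
byte 4: c5 ⊕ ed = 28
byte 5: c0 ⊕ 0c = cc
byte 6: d4 ⊕ be = 6a
byte 7: 06 ⊕ aa = ac
byte 8: 7d ⊕ b6 = cb
byte 9: 8c ⊕ d9 = 55
byte 10: 77 ⊕ da = ad
byte 11: 25 ⊕ b7 = 92
byte 12: 3f ⊕ 92 = ad

dc a0 5c cf 28 cc 6a ac cb 55 ad 92 ad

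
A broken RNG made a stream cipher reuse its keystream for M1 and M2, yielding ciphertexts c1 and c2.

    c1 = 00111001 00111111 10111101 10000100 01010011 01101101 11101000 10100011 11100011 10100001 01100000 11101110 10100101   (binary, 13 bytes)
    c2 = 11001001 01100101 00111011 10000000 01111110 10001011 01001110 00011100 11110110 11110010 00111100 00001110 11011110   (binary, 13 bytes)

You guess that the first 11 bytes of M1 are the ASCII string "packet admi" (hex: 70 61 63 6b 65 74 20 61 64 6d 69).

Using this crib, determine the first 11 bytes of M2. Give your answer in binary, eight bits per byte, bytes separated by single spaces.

First, c1 ⊕ c2 = (M1 ⊕ K) ⊕ (M2 ⊕ K) = M1 ⊕ M2, so the key drops out. Then M2 = (M1 ⊕ M2) ⊕ M1 over the first 11 bytes.
byte 0: (39 ⊕ c9) ⊕ 70 = f0 ⊕ 70 = 80
byte 1: (3f ⊕ 65) ⊕ 61 = 5a ⊕ 61 = 3b
byte 2: (bd ⊕ 3b) ⊕ 63 = 86 ⊕ 63 = e5
byte 3: (84 ⊕ 80) ⊕ 6b = 04 ⊕ 6b = 6f
byte 4: (53 ⊕ 7e) ⊕ 65 = 2d ⊕ 65 = 48
byte 5: (6d ⊕ 8b) ⊕ 74 = e6 ⊕ 74 = 92
byte 6: (e8 ⊕ 4e) ⊕ 20 = a6 ⊕ 20 = 86
byte 7: (a3 ⊕ 1c) ⊕ 61 = bf ⊕ 61 = de
byte 8: (e3 ⊕ f6) ⊕ 64 = 15 ⊕ 64 = 71
byte 9: (a1 ⊕ f2) ⊕ 6d = 53 ⊕ 6d = 3e
byte 10: (60 ⊕ 3c) ⊕ 69 = 5c ⊕ 69 = 35

10000000 00111011 11100101 01101111 01001000 10010010 10000110 11011110 01110001 00111110 00110101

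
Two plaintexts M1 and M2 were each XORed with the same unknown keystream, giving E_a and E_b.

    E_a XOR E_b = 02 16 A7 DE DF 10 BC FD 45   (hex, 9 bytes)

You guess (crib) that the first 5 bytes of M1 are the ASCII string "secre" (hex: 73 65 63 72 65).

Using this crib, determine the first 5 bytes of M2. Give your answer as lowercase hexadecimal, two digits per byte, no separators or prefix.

7173c4acba

Since E_a ⊕ E_b = M1 ⊕ M2, XORing with the guessed M1 bytes yields the corresponding M2 bytes: M2 = (E_a ⊕ E_b) ⊕ M1.
02 xor 73 = 71
16 xor 65 = 73
a7 xor 63 = c4
de xor 72 = ac
df xor 65 = ba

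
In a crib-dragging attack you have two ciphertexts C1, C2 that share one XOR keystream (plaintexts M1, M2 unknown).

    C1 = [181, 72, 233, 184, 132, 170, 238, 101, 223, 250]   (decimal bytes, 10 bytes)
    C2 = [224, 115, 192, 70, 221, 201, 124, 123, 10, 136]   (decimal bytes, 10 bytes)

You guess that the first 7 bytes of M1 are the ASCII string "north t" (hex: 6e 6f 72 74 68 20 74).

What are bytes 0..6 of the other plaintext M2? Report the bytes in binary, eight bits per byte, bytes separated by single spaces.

First, C1 ⊕ C2 = (M1 ⊕ K) ⊕ (M2 ⊕ K) = M1 ⊕ M2, so the key drops out. Then M2 = (M1 ⊕ M2) ⊕ M1 over the first 7 bytes.
byte 0: (b5 XOR e0) XOR 6e = 55 XOR 6e = 3b
byte 1: (48 XOR 73) XOR 6f = 3b XOR 6f = 54
byte 2: (e9 XOR c0) XOR 72 = 29 XOR 72 = 5b
byte 3: (b8 XOR 46) XOR 74 = fe XOR 74 = 8a
byte 4: (84 XOR dd) XOR 68 = 59 XOR 68 = 31
byte 5: (aa XOR c9) XOR 20 = 63 XOR 20 = 43
byte 6: (ee XOR 7c) XOR 74 = 92 XOR 74 = e6

00111011 01010100 01011011 10001010 00110001 01000011 11100110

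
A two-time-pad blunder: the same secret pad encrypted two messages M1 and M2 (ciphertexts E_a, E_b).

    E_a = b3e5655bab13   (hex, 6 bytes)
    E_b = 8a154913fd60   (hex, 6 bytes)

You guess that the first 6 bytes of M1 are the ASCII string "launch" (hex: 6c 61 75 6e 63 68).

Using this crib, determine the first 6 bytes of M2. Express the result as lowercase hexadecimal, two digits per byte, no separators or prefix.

55915926351b

First, E_a ⊕ E_b = (M1 ⊕ K) ⊕ (M2 ⊕ K) = M1 ⊕ M2, so the key drops out. Then M2 = (M1 ⊕ M2) ⊕ M1 over the first 6 bytes.
byte 0: (b3 XOR 8a) XOR 6c = 39 XOR 6c = 55
byte 1: (e5 XOR 15) XOR 61 = f0 XOR 61 = 91
byte 2: (65 XOR 49) XOR 75 = 2c XOR 75 = 59
byte 3: (5b XOR 13) XOR 6e = 48 XOR 6e = 26
byte 4: (ab XOR fd) XOR 63 = 56 XOR 63 = 35
byte 5: (13 XOR 60) XOR 68 = 73 XOR 68 = 1b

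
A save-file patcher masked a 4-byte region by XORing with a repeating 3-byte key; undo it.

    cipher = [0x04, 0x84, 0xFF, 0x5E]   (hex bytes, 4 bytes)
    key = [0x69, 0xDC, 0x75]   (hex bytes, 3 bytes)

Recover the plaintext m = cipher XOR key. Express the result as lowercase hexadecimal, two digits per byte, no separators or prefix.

6d588a37

The 3-byte key repeats, so the effective keystream is 69 dc 75 69.
byte 0: 04 xor 69 = 6d
byte 1: 84 xor dc = 58
byte 2: ff xor 75 = 8a
byte 3: 5e xor 69 = 37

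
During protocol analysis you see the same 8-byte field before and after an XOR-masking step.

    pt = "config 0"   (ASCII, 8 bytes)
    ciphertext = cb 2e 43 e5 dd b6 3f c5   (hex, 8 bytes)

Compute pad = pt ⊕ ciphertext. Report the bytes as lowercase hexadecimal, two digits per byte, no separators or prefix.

Since ciphertext = pt ⊕ pad, XORing both sides with pt gives pad = pt ⊕ ciphertext.
byte 0: 63 ^ cb = a8
byte 1: 6f ^ 2e = 41
byte 2: 6e ^ 43 = 2d
byte 3: 66 ^ e5 = 83
byte 4: 69 ^ dd = b4
byte 5: 67 ^ b6 = d1
byte 6: 20 ^ 3f = 1f
byte 7: 30 ^ c5 = f5

a8412d83b4d11ff5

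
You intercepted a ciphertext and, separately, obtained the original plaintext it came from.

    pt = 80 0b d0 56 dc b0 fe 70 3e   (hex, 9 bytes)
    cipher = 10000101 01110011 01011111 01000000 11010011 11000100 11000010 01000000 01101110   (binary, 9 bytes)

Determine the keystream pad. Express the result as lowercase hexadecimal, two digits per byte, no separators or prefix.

05788f160f743c3050

Since cipher = pt ⊕ pad, XORing both sides with pt gives pad = pt ⊕ cipher.
128 xor 133 =   5
 11 xor 115 = 120
208 xor  95 = 143
 86 xor  64 =  22
220 xor 211 =  15
176 xor 196 = 116
254 xor 194 =  60
112 xor  64 =  48
 62 xor 110 =  80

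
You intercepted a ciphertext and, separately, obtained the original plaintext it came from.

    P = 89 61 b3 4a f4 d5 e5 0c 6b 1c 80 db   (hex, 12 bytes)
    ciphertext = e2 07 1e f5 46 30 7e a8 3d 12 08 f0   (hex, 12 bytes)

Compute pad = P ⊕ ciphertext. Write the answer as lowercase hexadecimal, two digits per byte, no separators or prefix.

6b66adbfb2e59ba4560e882b

Since ciphertext = P ⊕ pad, XORing both sides with P gives pad = P ⊕ ciphertext.
89 ⊕ e2 = 6b
61 ⊕ 07 = 66
b3 ⊕ 1e = ad
4a ⊕ f5 = bf
f4 ⊕ 46 = b2
d5 ⊕ 30 = e5
e5 ⊕ 7e = 9b
0c ⊕ a8 = a4
6b ⊕ 3d = 56
1c ⊕ 12 = 0e
80 ⊕ 08 = 88
db ⊕ f0 = 2b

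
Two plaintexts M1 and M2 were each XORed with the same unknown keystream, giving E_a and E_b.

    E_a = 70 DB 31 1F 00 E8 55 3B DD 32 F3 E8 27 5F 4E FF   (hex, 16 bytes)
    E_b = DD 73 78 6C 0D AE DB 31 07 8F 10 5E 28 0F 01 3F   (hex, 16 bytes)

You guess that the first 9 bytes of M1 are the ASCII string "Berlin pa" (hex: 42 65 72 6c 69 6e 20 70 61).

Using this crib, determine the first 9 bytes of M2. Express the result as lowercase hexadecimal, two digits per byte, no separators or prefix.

First, E_a ⊕ E_b = (M1 ⊕ K) ⊕ (M2 ⊕ K) = M1 ⊕ M2, so the key drops out. Then M2 = (M1 ⊕ M2) ⊕ M1 over the first 9 bytes.
byte 0: (70 ^ dd) ^ 42 = ad ^ 42 = ef
byte 1: (db ^ 73) ^ 65 = a8 ^ 65 = cd
byte 2: (31 ^ 78) ^ 72 = 49 ^ 72 = 3b
byte 3: (1f ^ 6c) ^ 6c = 73 ^ 6c = 1f
byte 4: (00 ^ 0d) ^ 69 = 0d ^ 69 = 64
byte 5: (e8 ^ ae) ^ 6e = 46 ^ 6e = 28
byte 6: (55 ^ db) ^ 20 = 8e ^ 20 = ae
byte 7: (3b ^ 31) ^ 70 = 0a ^ 70 = 7a
byte 8: (dd ^ 07) ^ 61 = da ^ 61 = bb

efcd3b1f6428ae7abb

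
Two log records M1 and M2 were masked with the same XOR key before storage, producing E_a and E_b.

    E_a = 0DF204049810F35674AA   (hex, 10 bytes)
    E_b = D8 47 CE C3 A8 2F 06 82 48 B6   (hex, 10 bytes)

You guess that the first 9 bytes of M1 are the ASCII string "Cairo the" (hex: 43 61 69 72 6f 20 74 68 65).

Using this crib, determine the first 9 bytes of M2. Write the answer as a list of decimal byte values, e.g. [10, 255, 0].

[150, 212, 163, 181, 95, 31, 129, 188, 89]

First, E_a ⊕ E_b = (M1 ⊕ K) ⊕ (M2 ⊕ K) = M1 ⊕ M2, so the key drops out. Then M2 = (M1 ⊕ M2) ⊕ M1 over the first 9 bytes.
byte 0: (0d ^ d8) ^ 43 = d5 ^ 43 = 96
byte 1: (f2 ^ 47) ^ 61 = b5 ^ 61 = d4
byte 2: (04 ^ ce) ^ 69 = ca ^ 69 = a3
byte 3: (04 ^ c3) ^ 72 = c7 ^ 72 = b5
byte 4: (98 ^ a8) ^ 6f = 30 ^ 6f = 5f
byte 5: (10 ^ 2f) ^ 20 = 3f ^ 20 = 1f
byte 6: (f3 ^ 06) ^ 74 = f5 ^ 74 = 81
byte 7: (56 ^ 82) ^ 68 = d4 ^ 68 = bc
byte 8: (74 ^ 48) ^ 65 = 3c ^ 65 = 59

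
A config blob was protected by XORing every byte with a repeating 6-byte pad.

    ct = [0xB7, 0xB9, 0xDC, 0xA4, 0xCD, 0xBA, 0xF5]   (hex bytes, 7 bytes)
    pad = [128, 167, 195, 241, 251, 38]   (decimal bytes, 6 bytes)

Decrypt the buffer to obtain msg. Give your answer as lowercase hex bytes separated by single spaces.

The 6-byte key repeats, so the effective keystream is 80 a7 c3 f1 fb 26 80.
byte 0: b7 ⊕ 80 = 37
byte 1: b9 ⊕ a7 = 1e
byte 2: dc ⊕ c3 = 1f
byte 3: a4 ⊕ f1 = 55
byte 4: cd ⊕ fb = 36
byte 5: ba ⊕ 26 = 9c
byte 6: f5 ⊕ 80 = 75

37 1e 1f 55 36 9c 75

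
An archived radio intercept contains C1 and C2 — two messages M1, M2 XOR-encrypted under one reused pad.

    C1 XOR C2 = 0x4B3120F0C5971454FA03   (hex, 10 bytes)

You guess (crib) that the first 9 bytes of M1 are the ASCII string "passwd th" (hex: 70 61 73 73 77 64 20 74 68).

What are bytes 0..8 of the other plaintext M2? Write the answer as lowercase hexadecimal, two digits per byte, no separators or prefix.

Since C1 ⊕ C2 = M1 ⊕ M2, XORing with the guessed M1 bytes yields the corresponding M2 bytes: M2 = (C1 ⊕ C2) ⊕ M1.
byte 0:  75 XOR 112 =  59
byte 1:  49 XOR  97 =  80
byte 2:  32 XOR 115 =  83
byte 3: 240 XOR 115 = 131
byte 4: 197 XOR 119 = 178
byte 5: 151 XOR 100 = 243
byte 6:  20 XOR  32 =  52
byte 7:  84 XOR 116 =  32
byte 8: 250 XOR 104 = 146

3b505383b2f3342092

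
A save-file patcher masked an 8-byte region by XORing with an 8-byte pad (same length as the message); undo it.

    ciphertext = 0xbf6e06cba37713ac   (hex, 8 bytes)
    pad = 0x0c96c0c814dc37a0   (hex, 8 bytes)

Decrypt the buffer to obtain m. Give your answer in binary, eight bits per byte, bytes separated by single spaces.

10110011 11111000 11000110 00000011 10110111 10101011 00100100 00001100

XOR is its own inverse, so applying the key byte-wise gives the result directly.
byte 0: 191 ^  12 = 179
byte 1: 110 ^ 150 = 248
byte 2:   6 ^ 192 = 198
byte 3: 203 ^ 200 =   3
byte 4: 163 ^  20 = 183
byte 5: 119 ^ 220 = 171
byte 6:  19 ^  55 =  36
byte 7: 172 ^ 160 =  12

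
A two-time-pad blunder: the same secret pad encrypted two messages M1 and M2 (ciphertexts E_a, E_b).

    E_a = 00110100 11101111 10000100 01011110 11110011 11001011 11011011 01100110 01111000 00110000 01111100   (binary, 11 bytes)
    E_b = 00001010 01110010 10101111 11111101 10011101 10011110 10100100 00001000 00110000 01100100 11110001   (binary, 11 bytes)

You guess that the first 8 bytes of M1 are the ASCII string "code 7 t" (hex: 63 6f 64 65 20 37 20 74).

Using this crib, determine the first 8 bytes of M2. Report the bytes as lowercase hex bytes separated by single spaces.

5d f2 4f c6 4e 62 5f 1a

First, E_a ⊕ E_b = (M1 ⊕ K) ⊕ (M2 ⊕ K) = M1 ⊕ M2, so the key drops out. Then M2 = (M1 ⊕ M2) ⊕ M1 over the first 8 bytes.
byte 0: (34 ⊕ 0a) ⊕ 63 = 3e ⊕ 63 = 5d
byte 1: (ef ⊕ 72) ⊕ 6f = 9d ⊕ 6f = f2
byte 2: (84 ⊕ af) ⊕ 64 = 2b ⊕ 64 = 4f
byte 3: (5e ⊕ fd) ⊕ 65 = a3 ⊕ 65 = c6
byte 4: (f3 ⊕ 9d) ⊕ 20 = 6e ⊕ 20 = 4e
byte 5: (cb ⊕ 9e) ⊕ 37 = 55 ⊕ 37 = 62
byte 6: (db ⊕ a4) ⊕ 20 = 7f ⊕ 20 = 5f
byte 7: (66 ⊕ 08) ⊕ 74 = 6e ⊕ 74 = 1a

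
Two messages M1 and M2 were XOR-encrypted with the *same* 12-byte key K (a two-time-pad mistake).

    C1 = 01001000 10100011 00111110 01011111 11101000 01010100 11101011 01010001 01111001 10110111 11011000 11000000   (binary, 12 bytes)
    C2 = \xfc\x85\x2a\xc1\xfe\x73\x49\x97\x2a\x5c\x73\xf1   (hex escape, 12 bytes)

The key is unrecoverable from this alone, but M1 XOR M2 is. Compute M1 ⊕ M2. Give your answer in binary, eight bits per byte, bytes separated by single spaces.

C1 ⊕ C2 = (M1 ⊕ K) ⊕ (M2 ⊕ K) = M1 ⊕ M2 — the shared key cancels under XOR.
 72 ^ 252 = 180
163 ^ 133 =  38
 62 ^  42 =  20
 95 ^ 193 = 158
232 ^ 254 =  22
 84 ^ 115 =  39
235 ^  73 = 162
 81 ^ 151 = 198
121 ^  42 =  83
183 ^  92 = 235
216 ^ 115 = 171
192 ^ 241 =  49

10110100 00100110 00010100 10011110 00010110 00100111 10100010 11000110 01010011 11101011 10101011 00110001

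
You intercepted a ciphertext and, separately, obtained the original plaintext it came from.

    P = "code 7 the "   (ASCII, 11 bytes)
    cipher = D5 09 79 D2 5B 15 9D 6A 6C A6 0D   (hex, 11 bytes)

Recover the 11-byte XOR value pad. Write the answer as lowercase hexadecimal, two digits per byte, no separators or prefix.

b6661db77b22bd1e04c32d

Since cipher = P ⊕ pad, XORing both sides with P gives pad = P ⊕ cipher.
63 ^ d5 = b6
6f ^ 09 = 66
64 ^ 79 = 1d
65 ^ d2 = b7
20 ^ 5b = 7b
37 ^ 15 = 22
20 ^ 9d = bd
74 ^ 6a = 1e
68 ^ 6c = 04
65 ^ a6 = c3
20 ^ 0d = 2d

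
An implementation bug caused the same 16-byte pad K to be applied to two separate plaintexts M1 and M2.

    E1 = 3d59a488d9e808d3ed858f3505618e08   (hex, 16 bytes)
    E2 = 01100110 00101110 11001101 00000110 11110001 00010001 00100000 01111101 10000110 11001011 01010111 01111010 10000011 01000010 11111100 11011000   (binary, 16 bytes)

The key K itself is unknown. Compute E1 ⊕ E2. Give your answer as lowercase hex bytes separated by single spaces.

5b 77 69 8e 28 f9 28 ae 6b 4e d8 4f 86 23 72 d0

E1 ⊕ E2 = (M1 ⊕ K) ⊕ (M2 ⊕ K) = M1 ⊕ M2 — the shared key cancels under XOR.
byte 0: 3d ⊕ 66 = 5b
byte 1: 59 ⊕ 2e = 77
byte 2: a4 ⊕ cd = 69
byte 3: 88 ⊕ 06 = 8e
byte 4: d9 ⊕ f1 = 28
byte 5: e8 ⊕ 11 = f9
byte 6: 08 ⊕ 20 = 28
byte 7: d3 ⊕ 7d = ae
byte 8: ed ⊕ 86 = 6b
byte 9: 85 ⊕ cb = 4e
byte 10: 8f ⊕ 57 = d8
byte 11: 35 ⊕ 7a = 4f
byte 12: 05 ⊕ 83 = 86
byte 13: 61 ⊕ 42 = 23
byte 14: 8e ⊕ fc = 72
byte 15: 08 ⊕ d8 = d0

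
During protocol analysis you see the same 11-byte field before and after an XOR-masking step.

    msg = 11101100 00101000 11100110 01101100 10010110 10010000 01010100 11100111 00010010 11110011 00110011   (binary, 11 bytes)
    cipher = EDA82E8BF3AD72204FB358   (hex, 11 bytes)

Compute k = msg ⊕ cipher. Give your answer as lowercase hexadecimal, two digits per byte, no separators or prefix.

0180c8e7653d26c75d406b

Since cipher = msg ⊕ k, XORing both sides with msg gives k = msg ⊕ cipher.
ec ⊕ ed = 01
28 ⊕ a8 = 80
e6 ⊕ 2e = c8
6c ⊕ 8b = e7
96 ⊕ f3 = 65
90 ⊕ ad = 3d
54 ⊕ 72 = 26
e7 ⊕ 20 = c7
12 ⊕ 4f = 5d
f3 ⊕ b3 = 40
33 ⊕ 58 = 6b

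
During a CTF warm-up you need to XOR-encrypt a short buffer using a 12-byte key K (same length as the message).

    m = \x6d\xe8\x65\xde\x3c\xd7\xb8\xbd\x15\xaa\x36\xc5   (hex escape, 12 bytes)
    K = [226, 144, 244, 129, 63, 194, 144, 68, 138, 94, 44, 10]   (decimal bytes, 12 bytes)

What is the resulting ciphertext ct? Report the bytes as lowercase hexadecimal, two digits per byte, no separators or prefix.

XOR is its own inverse, so applying the key byte-wise gives the result directly.
6d XOR e2 = 8f
e8 XOR 90 = 78
65 XOR f4 = 91
de XOR 81 = 5f
3c XOR 3f = 03
d7 XOR c2 = 15
b8 XOR 90 = 28
bd XOR 44 = f9
15 XOR 8a = 9f
aa XOR 5e = f4
36 XOR 2c = 1a
c5 XOR 0a = cf

8f78915f031528f99ff41acf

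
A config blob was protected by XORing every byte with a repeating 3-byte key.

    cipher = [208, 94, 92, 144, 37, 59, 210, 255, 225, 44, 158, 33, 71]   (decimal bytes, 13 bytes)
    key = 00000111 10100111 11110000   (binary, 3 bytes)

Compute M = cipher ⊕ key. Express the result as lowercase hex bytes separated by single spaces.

d7 f9 ac 97 82 cb d5 58 11 2b 39 d1 40

The 3-byte key repeats, so the effective keystream is 07 a7 f0 07 a7 f0 07 a7 f0 07 a7 f0 07.
byte 0: d0 ^ 07 = d7
byte 1: 5e ^ a7 = f9
byte 2: 5c ^ f0 = ac
byte 3: 90 ^ 07 = 97
byte 4: 25 ^ a7 = 82
byte 5: 3b ^ f0 = cb
byte 6: d2 ^ 07 = d5
byte 7: ff ^ a7 = 58
byte 8: e1 ^ f0 = 11
byte 9: 2c ^ 07 = 2b
byte 10: 9e ^ a7 = 39
byte 11: 21 ^ f0 = d1
byte 12: 47 ^ 07 = 40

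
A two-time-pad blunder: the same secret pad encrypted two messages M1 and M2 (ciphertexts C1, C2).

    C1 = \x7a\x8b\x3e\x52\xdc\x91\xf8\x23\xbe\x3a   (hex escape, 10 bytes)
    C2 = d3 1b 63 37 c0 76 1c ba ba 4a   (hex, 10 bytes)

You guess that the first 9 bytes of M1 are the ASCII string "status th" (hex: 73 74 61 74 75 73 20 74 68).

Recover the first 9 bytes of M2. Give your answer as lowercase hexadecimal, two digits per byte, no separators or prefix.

dae43c116994c4ed6c

First, C1 ⊕ C2 = (M1 ⊕ K) ⊕ (M2 ⊕ K) = M1 ⊕ M2, so the key drops out. Then M2 = (M1 ⊕ M2) ⊕ M1 over the first 9 bytes.
byte 0: (7a ^ d3) ^ 73 = a9 ^ 73 = da
byte 1: (8b ^ 1b) ^ 74 = 90 ^ 74 = e4
byte 2: (3e ^ 63) ^ 61 = 5d ^ 61 = 3c
byte 3: (52 ^ 37) ^ 74 = 65 ^ 74 = 11
byte 4: (dc ^ c0) ^ 75 = 1c ^ 75 = 69
byte 5: (91 ^ 76) ^ 73 = e7 ^ 73 = 94
byte 6: (f8 ^ 1c) ^ 20 = e4 ^ 20 = c4
byte 7: (23 ^ ba) ^ 74 = 99 ^ 74 = ed
byte 8: (be ^ ba) ^ 68 = 04 ^ 68 = 6c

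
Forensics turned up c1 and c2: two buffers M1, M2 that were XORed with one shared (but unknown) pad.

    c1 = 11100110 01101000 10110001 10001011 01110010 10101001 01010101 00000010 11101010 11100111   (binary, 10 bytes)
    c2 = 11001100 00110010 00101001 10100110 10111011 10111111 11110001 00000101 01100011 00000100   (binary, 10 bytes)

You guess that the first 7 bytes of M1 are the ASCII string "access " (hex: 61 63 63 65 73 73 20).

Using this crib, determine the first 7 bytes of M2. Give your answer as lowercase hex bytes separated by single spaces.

4b 39 fb 48 ba 65 84

First, c1 ⊕ c2 = (M1 ⊕ K) ⊕ (M2 ⊕ K) = M1 ⊕ M2, so the key drops out. Then M2 = (M1 ⊕ M2) ⊕ M1 over the first 7 bytes.
byte 0: (e6 ^ cc) ^ 61 = 2a ^ 61 = 4b
byte 1: (68 ^ 32) ^ 63 = 5a ^ 63 = 39
byte 2: (b1 ^ 29) ^ 63 = 98 ^ 63 = fb
byte 3: (8b ^ a6) ^ 65 = 2d ^ 65 = 48
byte 4: (72 ^ bb) ^ 73 = c9 ^ 73 = ba
byte 5: (a9 ^ bf) ^ 73 = 16 ^ 73 = 65
byte 6: (55 ^ f1) ^ 20 = a4 ^ 20 = 84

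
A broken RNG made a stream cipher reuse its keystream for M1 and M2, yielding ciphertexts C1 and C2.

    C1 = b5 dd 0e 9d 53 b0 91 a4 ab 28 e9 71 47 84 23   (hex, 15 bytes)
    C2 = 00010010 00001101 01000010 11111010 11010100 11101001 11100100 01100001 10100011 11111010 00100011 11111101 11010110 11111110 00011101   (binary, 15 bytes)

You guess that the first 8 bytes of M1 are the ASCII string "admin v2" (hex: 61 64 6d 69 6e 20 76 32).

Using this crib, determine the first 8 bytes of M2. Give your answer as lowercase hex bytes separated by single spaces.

First, C1 ⊕ C2 = (M1 ⊕ K) ⊕ (M2 ⊕ K) = M1 ⊕ M2, so the key drops out. Then M2 = (M1 ⊕ M2) ⊕ M1 over the first 8 bytes.
byte 0: (b5 XOR 12) XOR 61 = a7 XOR 61 = c6
byte 1: (dd XOR 0d) XOR 64 = d0 XOR 64 = b4
byte 2: (0e XOR 42) XOR 6d = 4c XOR 6d = 21
byte 3: (9d XOR fa) XOR 69 = 67 XOR 69 = 0e
byte 4: (53 XOR d4) XOR 6e = 87 XOR 6e = e9
byte 5: (b0 XOR e9) XOR 20 = 59 XOR 20 = 79
byte 6: (91 XOR e4) XOR 76 = 75 XOR 76 = 03
byte 7: (a4 XOR 61) XOR 32 = c5 XOR 32 = f7

c6 b4 21 0e e9 79 03 f7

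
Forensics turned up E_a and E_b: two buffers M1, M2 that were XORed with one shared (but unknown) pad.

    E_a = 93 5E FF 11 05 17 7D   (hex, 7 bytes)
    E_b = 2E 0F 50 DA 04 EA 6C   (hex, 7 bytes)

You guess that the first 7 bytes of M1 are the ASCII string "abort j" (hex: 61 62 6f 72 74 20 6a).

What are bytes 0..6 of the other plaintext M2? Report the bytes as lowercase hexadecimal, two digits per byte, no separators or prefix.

dc33c0b975dd7b

First, E_a ⊕ E_b = (M1 ⊕ K) ⊕ (M2 ⊕ K) = M1 ⊕ M2, so the key drops out. Then M2 = (M1 ⊕ M2) ⊕ M1 over the first 7 bytes.
byte 0: (93 XOR 2e) XOR 61 = bd XOR 61 = dc
byte 1: (5e XOR 0f) XOR 62 = 51 XOR 62 = 33
byte 2: (ff XOR 50) XOR 6f = af XOR 6f = c0
byte 3: (11 XOR da) XOR 72 = cb XOR 72 = b9
byte 4: (05 XOR 04) XOR 74 = 01 XOR 74 = 75
byte 5: (17 XOR ea) XOR 20 = fd XOR 20 = dd
byte 6: (7d XOR 6c) XOR 6a = 11 XOR 6a = 7b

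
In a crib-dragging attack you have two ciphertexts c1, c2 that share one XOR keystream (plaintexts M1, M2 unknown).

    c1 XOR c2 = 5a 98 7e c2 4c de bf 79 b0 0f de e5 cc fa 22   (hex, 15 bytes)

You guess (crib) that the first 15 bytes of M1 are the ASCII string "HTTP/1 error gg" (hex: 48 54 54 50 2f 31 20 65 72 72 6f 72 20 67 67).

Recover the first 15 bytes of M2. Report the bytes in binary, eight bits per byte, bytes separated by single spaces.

00010010 11001100 00101010 10010010 01100011 11101111 10011111 00011100 11000010 01111101 10110001 10010111 11101100 10011101 01000101

Since c1 ⊕ c2 = M1 ⊕ M2, XORing with the guessed M1 bytes yields the corresponding M2 bytes: M2 = (c1 ⊕ c2) ⊕ M1.
 90 ⊕  72 =  18
152 ⊕  84 = 204
126 ⊕  84 =  42
194 ⊕  80 = 146
 76 ⊕  47 =  99
222 ⊕  49 = 239
191 ⊕  32 = 159
121 ⊕ 101 =  28
176 ⊕ 114 = 194
 15 ⊕ 114 = 125
222 ⊕ 111 = 177
229 ⊕ 114 = 151
204 ⊕  32 = 236
250 ⊕ 103 = 157
 34 ⊕ 103 =  69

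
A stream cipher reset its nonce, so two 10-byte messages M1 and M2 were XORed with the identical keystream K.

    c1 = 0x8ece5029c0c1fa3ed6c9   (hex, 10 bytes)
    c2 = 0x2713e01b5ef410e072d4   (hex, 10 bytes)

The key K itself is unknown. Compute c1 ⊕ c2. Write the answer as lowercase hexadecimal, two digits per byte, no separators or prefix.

a9ddb0329e35eadea41d

c1 ⊕ c2 = (M1 ⊕ K) ⊕ (M2 ⊕ K) = M1 ⊕ M2 — the shared key cancels under XOR.
8e xor 27 = a9
ce xor 13 = dd
50 xor e0 = b0
29 xor 1b = 32
c0 xor 5e = 9e
c1 xor f4 = 35
fa xor 10 = ea
3e xor e0 = de
d6 xor 72 = a4
c9 xor d4 = 1d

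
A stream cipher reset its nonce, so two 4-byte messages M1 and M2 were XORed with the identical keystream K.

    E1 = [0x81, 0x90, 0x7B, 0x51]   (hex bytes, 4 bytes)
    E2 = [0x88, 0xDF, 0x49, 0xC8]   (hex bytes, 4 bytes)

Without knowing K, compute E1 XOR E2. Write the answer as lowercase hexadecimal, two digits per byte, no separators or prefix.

094f3299

E1 ⊕ E2 = (M1 ⊕ K) ⊕ (M2 ⊕ K) = M1 ⊕ M2 — the shared key cancels under XOR.
10000001 ^ 10001000 = 00001001
10010000 ^ 11011111 = 01001111
01111011 ^ 01001001 = 00110010
01010001 ^ 11001000 = 10011001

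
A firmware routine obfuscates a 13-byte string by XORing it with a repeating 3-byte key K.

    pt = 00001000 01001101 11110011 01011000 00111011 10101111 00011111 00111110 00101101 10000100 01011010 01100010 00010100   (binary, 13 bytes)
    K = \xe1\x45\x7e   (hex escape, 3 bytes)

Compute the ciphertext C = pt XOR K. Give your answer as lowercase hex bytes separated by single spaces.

e9 08 8d b9 7e d1 fe 7b 53 65 1f 1c f5

The 3-byte key repeats, so the effective keystream is e1 45 7e e1 45 7e e1 45 7e e1 45 7e e1.
byte 0: 08 ^ e1 = e9
byte 1: 4d ^ 45 = 08
byte 2: f3 ^ 7e = 8d
byte 3: 58 ^ e1 = b9
byte 4: 3b ^ 45 = 7e
byte 5: af ^ 7e = d1
byte 6: 1f ^ e1 = fe
byte 7: 3e ^ 45 = 7b
byte 8: 2d ^ 7e = 53
byte 9: 84 ^ e1 = 65
byte 10: 5a ^ 45 = 1f
byte 11: 62 ^ 7e = 1c
byte 12: 14 ^ e1 = f5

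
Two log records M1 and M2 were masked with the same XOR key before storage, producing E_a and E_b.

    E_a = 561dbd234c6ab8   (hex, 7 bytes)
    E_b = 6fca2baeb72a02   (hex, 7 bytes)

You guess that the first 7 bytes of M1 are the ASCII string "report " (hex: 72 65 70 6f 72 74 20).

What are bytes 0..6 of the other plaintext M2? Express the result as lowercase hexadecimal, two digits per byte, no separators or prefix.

First, E_a ⊕ E_b = (M1 ⊕ K) ⊕ (M2 ⊕ K) = M1 ⊕ M2, so the key drops out. Then M2 = (M1 ⊕ M2) ⊕ M1 over the first 7 bytes.
byte 0: (56 XOR 6f) XOR 72 = 39 XOR 72 = 4b
byte 1: (1d XOR ca) XOR 65 = d7 XOR 65 = b2
byte 2: (bd XOR 2b) XOR 70 = 96 XOR 70 = e6
byte 3: (23 XOR ae) XOR 6f = 8d XOR 6f = e2
byte 4: (4c XOR b7) XOR 72 = fb XOR 72 = 89
byte 5: (6a XOR 2a) XOR 74 = 40 XOR 74 = 34
byte 6: (b8 XOR 02) XOR 20 = ba XOR 20 = 9a

4bb2e6e289349a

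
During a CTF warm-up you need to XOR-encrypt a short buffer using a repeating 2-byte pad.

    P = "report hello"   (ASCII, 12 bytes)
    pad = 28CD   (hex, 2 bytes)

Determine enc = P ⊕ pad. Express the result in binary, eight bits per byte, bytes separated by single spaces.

The 2-byte key repeats, so the effective keystream is 28 cd 28 cd 28 cd 28 cd 28 cd 28 cd.
byte 0: 72 XOR 28 = 5a
byte 1: 65 XOR cd = a8
byte 2: 70 XOR 28 = 58
byte 3: 6f XOR cd = a2
byte 4: 72 XOR 28 = 5a
byte 5: 74 XOR cd = b9
byte 6: 20 XOR 28 = 08
byte 7: 68 XOR cd = a5
byte 8: 65 XOR 28 = 4d
byte 9: 6c XOR cd = a1
byte 10: 6c XOR 28 = 44
byte 11: 6f XOR cd = a2

01011010 10101000 01011000 10100010 01011010 10111001 00001000 10100101 01001101 10100001 01000100 10100010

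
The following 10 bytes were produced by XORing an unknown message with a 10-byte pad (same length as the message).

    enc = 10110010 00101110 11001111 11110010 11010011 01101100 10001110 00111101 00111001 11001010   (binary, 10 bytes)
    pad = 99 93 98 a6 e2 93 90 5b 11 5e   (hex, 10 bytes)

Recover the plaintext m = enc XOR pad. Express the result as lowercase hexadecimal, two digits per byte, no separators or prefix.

2bbd575431ff1e662894

byte 0: 10110010 ⊕ 10011001 = 00101011
byte 1: 00101110 ⊕ 10010011 = 10111101
byte 2: 11001111 ⊕ 10011000 = 01010111
byte 3: 11110010 ⊕ 10100110 = 01010100
byte 4: 11010011 ⊕ 11100010 = 00110001
byte 5: 01101100 ⊕ 10010011 = 11111111
byte 6: 10001110 ⊕ 10010000 = 00011110
byte 7: 00111101 ⊕ 01011011 = 01100110
byte 8: 00111001 ⊕ 00010001 = 00101000
byte 9: 11001010 ⊕ 01011110 = 10010100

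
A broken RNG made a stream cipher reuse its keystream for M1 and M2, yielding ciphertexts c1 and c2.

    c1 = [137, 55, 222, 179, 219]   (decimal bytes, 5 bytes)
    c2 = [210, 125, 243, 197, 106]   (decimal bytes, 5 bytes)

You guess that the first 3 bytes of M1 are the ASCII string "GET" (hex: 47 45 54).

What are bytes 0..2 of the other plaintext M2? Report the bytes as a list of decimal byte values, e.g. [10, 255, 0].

[28, 15, 121]

First, c1 ⊕ c2 = (M1 ⊕ K) ⊕ (M2 ⊕ K) = M1 ⊕ M2, so the key drops out. Then M2 = (M1 ⊕ M2) ⊕ M1 over the first 3 bytes.
byte 0: (89 xor d2) xor 47 = 5b xor 47 = 1c
byte 1: (37 xor 7d) xor 45 = 4a xor 45 = 0f
byte 2: (de xor f3) xor 54 = 2d xor 54 = 79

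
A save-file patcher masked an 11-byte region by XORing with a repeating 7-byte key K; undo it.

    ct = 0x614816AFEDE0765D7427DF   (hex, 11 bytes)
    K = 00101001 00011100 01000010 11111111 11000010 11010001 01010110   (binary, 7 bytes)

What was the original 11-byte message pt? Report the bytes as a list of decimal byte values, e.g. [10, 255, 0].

The 7-byte key repeats, so the effective keystream is 29 1c 42 ff c2 d1 56 29 1c 42 ff.
byte 0: 61 ^ 29 = 48
byte 1: 48 ^ 1c = 54
byte 2: 16 ^ 42 = 54
byte 3: af ^ ff = 50
byte 4: ed ^ c2 = 2f
byte 5: e0 ^ d1 = 31
byte 6: 76 ^ 56 = 20
byte 7: 5d ^ 29 = 74
byte 8: 74 ^ 1c = 68
byte 9: 27 ^ 42 = 65
byte 10: df ^ ff = 20

[72, 84, 84, 80, 47, 49, 32, 116, 104, 101, 32]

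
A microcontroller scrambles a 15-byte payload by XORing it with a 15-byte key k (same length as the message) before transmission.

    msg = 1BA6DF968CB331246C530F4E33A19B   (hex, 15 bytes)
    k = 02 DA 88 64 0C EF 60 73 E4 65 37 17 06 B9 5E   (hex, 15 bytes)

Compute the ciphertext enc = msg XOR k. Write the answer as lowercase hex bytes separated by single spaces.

19 7c 57 f2 80 5c 51 57 88 36 38 59 35 18 c5

byte 0: 1b XOR 02 = 19
byte 1: a6 XOR da = 7c
byte 2: df XOR 88 = 57
byte 3: 96 XOR 64 = f2
byte 4: 8c XOR 0c = 80
byte 5: b3 XOR ef = 5c
byte 6: 31 XOR 60 = 51
byte 7: 24 XOR 73 = 57
byte 8: 6c XOR e4 = 88
byte 9: 53 XOR 65 = 36
byte 10: 0f XOR 37 = 38
byte 11: 4e XOR 17 = 59
byte 12: 33 XOR 06 = 35
byte 13: a1 XOR b9 = 18
byte 14: 9b XOR 5e = c5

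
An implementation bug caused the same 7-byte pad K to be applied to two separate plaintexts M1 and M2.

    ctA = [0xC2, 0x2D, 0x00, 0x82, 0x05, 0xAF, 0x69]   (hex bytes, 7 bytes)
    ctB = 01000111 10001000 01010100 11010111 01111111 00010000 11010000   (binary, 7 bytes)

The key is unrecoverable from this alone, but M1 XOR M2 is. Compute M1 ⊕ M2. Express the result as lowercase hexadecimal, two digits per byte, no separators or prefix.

ctA ⊕ ctB = (M1 ⊕ K) ⊕ (M2 ⊕ K) = M1 ⊕ M2 — the shared key cancels under XOR.
byte 0: c2 XOR 47 = 85
byte 1: 2d XOR 88 = a5
byte 2: 00 XOR 54 = 54
byte 3: 82 XOR d7 = 55
byte 4: 05 XOR 7f = 7a
byte 5: af XOR 10 = bf
byte 6: 69 XOR d0 = b9

85a554557abfb9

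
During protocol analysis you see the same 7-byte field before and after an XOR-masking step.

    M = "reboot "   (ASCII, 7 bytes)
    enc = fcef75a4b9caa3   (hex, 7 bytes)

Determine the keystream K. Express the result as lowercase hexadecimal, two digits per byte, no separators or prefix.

8e8a17cbd6be83

Since enc = M ⊕ K, XORing both sides with M gives K = M ⊕ enc.
byte 0: 72 ^ fc = 8e
byte 1: 65 ^ ef = 8a
byte 2: 62 ^ 75 = 17
byte 3: 6f ^ a4 = cb
byte 4: 6f ^ b9 = d6
byte 5: 74 ^ ca = be
byte 6: 20 ^ a3 = 83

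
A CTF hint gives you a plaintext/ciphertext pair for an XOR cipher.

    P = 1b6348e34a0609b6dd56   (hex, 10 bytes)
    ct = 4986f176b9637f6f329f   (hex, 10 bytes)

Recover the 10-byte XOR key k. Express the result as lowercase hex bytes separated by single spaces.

52 e5 b9 95 f3 65 76 d9 ef c9

Since ct = P ⊕ k, XORing both sides with P gives k = P ⊕ ct.
1b ⊕ 49 = 52
63 ⊕ 86 = e5
48 ⊕ f1 = b9
e3 ⊕ 76 = 95
4a ⊕ b9 = f3
06 ⊕ 63 = 65
09 ⊕ 7f = 76
b6 ⊕ 6f = d9
dd ⊕ 32 = ef
56 ⊕ 9f = c9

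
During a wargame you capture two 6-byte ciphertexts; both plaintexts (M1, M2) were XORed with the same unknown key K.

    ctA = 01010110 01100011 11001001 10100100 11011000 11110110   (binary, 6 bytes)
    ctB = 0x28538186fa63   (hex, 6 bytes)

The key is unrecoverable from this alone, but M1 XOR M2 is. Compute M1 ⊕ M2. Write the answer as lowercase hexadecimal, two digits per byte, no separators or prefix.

ctA ⊕ ctB = (M1 ⊕ K) ⊕ (M2 ⊕ K) = M1 ⊕ M2 — the shared key cancels under XOR.
01010110 ⊕ 00101000 = 01111110
01100011 ⊕ 01010011 = 00110000
11001001 ⊕ 10000001 = 01001000
10100100 ⊕ 10000110 = 00100010
11011000 ⊕ 11111010 = 00100010
11110110 ⊕ 01100011 = 10010101

7e3048222295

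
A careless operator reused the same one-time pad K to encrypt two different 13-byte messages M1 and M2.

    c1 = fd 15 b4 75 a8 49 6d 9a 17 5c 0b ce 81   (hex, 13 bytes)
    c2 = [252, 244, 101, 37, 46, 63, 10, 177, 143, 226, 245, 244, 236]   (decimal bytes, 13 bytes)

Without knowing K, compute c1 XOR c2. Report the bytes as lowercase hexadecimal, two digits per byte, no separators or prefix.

01e1d1508676672b98befe3a6d

c1 ⊕ c2 = (M1 ⊕ K) ⊕ (M2 ⊕ K) = M1 ⊕ M2 — the shared key cancels under XOR.
fd ^ fc = 01
15 ^ f4 = e1
b4 ^ 65 = d1
75 ^ 25 = 50
a8 ^ 2e = 86
49 ^ 3f = 76
6d ^ 0a = 67
9a ^ b1 = 2b
17 ^ 8f = 98
5c ^ e2 = be
0b ^ f5 = fe
ce ^ f4 = 3a
81 ^ ec = 6d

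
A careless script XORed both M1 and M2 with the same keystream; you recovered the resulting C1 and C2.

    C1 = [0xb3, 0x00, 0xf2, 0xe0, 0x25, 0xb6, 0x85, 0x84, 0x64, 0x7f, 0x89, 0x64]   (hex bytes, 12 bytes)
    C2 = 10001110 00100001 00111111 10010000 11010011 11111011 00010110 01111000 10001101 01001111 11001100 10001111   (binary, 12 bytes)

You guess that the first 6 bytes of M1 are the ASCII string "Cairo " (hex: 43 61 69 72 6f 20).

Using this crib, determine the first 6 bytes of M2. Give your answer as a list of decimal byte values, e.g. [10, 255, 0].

First, C1 ⊕ C2 = (M1 ⊕ K) ⊕ (M2 ⊕ K) = M1 ⊕ M2, so the key drops out. Then M2 = (M1 ⊕ M2) ⊕ M1 over the first 6 bytes.
byte 0: (b3 XOR 8e) XOR 43 = 3d XOR 43 = 7e
byte 1: (00 XOR 21) XOR 61 = 21 XOR 61 = 40
byte 2: (f2 XOR 3f) XOR 69 = cd XOR 69 = a4
byte 3: (e0 XOR 90) XOR 72 = 70 XOR 72 = 02
byte 4: (25 XOR d3) XOR 6f = f6 XOR 6f = 99
byte 5: (b6 XOR fb) XOR 20 = 4d XOR 20 = 6d

[126, 64, 164, 2, 153, 109]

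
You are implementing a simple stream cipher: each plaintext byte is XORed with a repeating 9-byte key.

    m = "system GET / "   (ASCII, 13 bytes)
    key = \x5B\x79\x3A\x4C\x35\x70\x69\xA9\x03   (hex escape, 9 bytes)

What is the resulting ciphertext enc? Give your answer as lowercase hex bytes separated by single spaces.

28 00 49 38 50 1d 49 ee 46 0f 59 15 6c

The 9-byte key repeats, so the effective keystream is 5b 79 3a 4c 35 70 69 a9 03 5b 79 3a 4c.
byte 0: 73 ^ 5b = 28
byte 1: 79 ^ 79 = 00
byte 2: 73 ^ 3a = 49
byte 3: 74 ^ 4c = 38
byte 4: 65 ^ 35 = 50
byte 5: 6d ^ 70 = 1d
byte 6: 20 ^ 69 = 49
byte 7: 47 ^ a9 = ee
byte 8: 45 ^ 03 = 46
byte 9: 54 ^ 5b = 0f
byte 10: 20 ^ 79 = 59
byte 11: 2f ^ 3a = 15
byte 12: 20 ^ 4c = 6c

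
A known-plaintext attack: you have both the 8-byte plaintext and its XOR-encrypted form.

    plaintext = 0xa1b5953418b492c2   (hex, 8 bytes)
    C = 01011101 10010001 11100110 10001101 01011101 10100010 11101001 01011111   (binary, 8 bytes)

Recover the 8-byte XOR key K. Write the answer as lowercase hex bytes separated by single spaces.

fc 24 73 b9 45 16 7b 9d

Since C = plaintext ⊕ K, XORing both sides with plaintext gives K = plaintext ⊕ C.
byte 0: 10100001 ^ 01011101 = 11111100
byte 1: 10110101 ^ 10010001 = 00100100
byte 2: 10010101 ^ 11100110 = 01110011
byte 3: 00110100 ^ 10001101 = 10111001
byte 4: 00011000 ^ 01011101 = 01000101
byte 5: 10110100 ^ 10100010 = 00010110
byte 6: 10010010 ^ 11101001 = 01111011
byte 7: 11000010 ^ 01011111 = 10011101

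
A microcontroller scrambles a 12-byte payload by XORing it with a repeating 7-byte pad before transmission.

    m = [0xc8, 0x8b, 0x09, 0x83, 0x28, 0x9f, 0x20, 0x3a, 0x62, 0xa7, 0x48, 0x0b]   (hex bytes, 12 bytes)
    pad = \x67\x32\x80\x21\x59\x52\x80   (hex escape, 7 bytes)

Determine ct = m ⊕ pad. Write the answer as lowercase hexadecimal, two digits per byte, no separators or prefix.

The 7-byte key repeats, so the effective keystream is 67 32 80 21 59 52 80 67 32 80 21 59.
byte 0: c8 ^ 67 = af
byte 1: 8b ^ 32 = b9
byte 2: 09 ^ 80 = 89
byte 3: 83 ^ 21 = a2
byte 4: 28 ^ 59 = 71
byte 5: 9f ^ 52 = cd
byte 6: 20 ^ 80 = a0
byte 7: 3a ^ 67 = 5d
byte 8: 62 ^ 32 = 50
byte 9: a7 ^ 80 = 27
byte 10: 48 ^ 21 = 69
byte 11: 0b ^ 59 = 52

afb989a271cda05d50276952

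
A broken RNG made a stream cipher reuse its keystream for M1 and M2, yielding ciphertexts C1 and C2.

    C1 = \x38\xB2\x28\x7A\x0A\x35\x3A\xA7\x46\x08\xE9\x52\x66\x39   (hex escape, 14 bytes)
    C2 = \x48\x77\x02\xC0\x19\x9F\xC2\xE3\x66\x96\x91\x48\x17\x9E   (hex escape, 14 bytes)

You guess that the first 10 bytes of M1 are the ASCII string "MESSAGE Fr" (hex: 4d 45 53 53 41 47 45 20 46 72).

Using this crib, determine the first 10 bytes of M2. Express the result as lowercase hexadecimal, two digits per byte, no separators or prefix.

3d8079e952edbd6466ec

First, C1 ⊕ C2 = (M1 ⊕ K) ⊕ (M2 ⊕ K) = M1 ⊕ M2, so the key drops out. Then M2 = (M1 ⊕ M2) ⊕ M1 over the first 10 bytes.
byte 0: (38 XOR 48) XOR 4d = 70 XOR 4d = 3d
byte 1: (b2 XOR 77) XOR 45 = c5 XOR 45 = 80
byte 2: (28 XOR 02) XOR 53 = 2a XOR 53 = 79
byte 3: (7a XOR c0) XOR 53 = ba XOR 53 = e9
byte 4: (0a XOR 19) XOR 41 = 13 XOR 41 = 52
byte 5: (35 XOR 9f) XOR 47 = aa XOR 47 = ed
byte 6: (3a XOR c2) XOR 45 = f8 XOR 45 = bd
byte 7: (a7 XOR e3) XOR 20 = 44 XOR 20 = 64
byte 8: (46 XOR 66) XOR 46 = 20 XOR 46 = 66
byte 9: (08 XOR 96) XOR 72 = 9e XOR 72 = ec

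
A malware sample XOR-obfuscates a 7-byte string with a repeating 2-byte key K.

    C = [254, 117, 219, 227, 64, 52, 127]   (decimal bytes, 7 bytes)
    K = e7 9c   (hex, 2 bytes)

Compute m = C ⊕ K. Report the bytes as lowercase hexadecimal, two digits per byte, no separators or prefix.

The 2-byte key repeats, so the effective keystream is e7 9c e7 9c e7 9c e7.
byte 0: 11111110 XOR 11100111 = 00011001
byte 1: 01110101 XOR 10011100 = 11101001
byte 2: 11011011 XOR 11100111 = 00111100
byte 3: 11100011 XOR 10011100 = 01111111
byte 4: 01000000 XOR 11100111 = 10100111
byte 5: 00110100 XOR 10011100 = 10101000
byte 6: 01111111 XOR 11100111 = 10011000

19e93c7fa7a898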